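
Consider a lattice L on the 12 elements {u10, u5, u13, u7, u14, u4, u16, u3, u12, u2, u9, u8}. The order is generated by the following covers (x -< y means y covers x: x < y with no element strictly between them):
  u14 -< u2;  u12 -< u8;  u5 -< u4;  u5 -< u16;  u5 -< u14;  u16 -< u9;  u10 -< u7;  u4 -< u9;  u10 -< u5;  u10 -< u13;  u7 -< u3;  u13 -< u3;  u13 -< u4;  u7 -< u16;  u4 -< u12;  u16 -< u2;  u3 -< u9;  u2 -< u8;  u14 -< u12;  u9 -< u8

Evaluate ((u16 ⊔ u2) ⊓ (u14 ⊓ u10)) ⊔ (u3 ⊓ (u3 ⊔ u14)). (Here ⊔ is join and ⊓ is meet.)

u16 ∨ u2 = u2
u14 ∧ u10 = u10
u2 ∧ u10 = u10
u3 ∨ u14 = u8
u3 ∧ u8 = u3
u10 ∨ u3 = u3

u3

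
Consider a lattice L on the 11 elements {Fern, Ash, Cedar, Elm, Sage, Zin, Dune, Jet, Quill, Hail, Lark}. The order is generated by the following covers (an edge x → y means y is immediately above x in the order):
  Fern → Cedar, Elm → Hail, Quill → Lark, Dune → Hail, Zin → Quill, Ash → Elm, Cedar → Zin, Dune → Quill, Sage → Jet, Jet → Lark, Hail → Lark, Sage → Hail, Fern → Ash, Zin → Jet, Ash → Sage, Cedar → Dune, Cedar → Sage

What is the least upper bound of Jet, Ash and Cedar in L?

Common upper bounds of {Jet, Ash, Cedar}: Jet, Lark.
The least among these is Jet.

Jet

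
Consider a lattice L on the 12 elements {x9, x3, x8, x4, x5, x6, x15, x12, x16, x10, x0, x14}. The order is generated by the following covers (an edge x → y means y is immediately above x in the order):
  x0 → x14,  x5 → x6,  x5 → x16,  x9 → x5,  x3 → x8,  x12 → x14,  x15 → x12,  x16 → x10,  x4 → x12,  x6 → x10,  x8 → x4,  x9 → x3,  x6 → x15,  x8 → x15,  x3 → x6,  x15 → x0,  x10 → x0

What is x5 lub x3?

Common upper bounds of {x5, x3}: x0, x10, x12, x14, x15, x6.
The least among these is x6.

x6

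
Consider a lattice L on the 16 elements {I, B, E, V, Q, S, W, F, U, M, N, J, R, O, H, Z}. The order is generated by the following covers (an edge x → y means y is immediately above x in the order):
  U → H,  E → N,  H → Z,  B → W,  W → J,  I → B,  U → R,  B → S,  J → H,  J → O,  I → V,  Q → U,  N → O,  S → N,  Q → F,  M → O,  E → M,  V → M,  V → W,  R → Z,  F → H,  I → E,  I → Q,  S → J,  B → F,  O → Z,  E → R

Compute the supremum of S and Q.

Common upper bounds of {S, Q}: H, Z.
The least among these is H.

H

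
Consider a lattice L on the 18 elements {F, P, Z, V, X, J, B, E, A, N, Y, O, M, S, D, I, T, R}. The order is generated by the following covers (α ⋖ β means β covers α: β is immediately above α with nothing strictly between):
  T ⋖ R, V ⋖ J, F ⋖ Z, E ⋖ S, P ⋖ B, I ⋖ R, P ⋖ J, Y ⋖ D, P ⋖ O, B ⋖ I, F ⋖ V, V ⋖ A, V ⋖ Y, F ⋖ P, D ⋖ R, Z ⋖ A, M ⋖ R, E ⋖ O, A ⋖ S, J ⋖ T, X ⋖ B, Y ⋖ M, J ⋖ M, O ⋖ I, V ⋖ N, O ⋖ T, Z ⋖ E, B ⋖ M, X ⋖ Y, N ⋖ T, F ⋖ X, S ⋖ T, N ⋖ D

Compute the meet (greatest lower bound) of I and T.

O

Common lower bounds of {I, T}: E, F, O, P, Z.
The greatest among these is O.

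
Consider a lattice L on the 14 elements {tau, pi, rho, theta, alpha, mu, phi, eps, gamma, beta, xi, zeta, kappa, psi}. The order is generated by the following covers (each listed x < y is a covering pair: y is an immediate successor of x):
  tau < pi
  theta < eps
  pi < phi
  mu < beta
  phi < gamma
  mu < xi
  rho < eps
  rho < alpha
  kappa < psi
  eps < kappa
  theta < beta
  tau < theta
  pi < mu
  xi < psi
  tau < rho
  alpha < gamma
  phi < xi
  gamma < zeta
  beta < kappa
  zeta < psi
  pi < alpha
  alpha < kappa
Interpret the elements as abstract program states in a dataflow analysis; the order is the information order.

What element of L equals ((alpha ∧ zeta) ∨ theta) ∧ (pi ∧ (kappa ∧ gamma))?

pi

alpha ∧ zeta = alpha
alpha ∨ theta = kappa
kappa ∧ gamma = alpha
pi ∧ alpha = pi
kappa ∧ pi = pi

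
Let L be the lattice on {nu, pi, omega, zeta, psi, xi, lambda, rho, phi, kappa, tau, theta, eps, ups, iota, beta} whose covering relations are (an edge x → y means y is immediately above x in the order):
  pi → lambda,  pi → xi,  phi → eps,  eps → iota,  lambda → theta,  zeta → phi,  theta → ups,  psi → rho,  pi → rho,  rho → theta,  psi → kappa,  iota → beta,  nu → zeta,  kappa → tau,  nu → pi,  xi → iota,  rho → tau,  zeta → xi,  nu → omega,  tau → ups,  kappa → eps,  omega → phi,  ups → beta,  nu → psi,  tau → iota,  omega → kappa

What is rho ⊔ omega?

tau

Common upper bounds of {rho, omega}: beta, iota, tau, ups.
The least among these is tau.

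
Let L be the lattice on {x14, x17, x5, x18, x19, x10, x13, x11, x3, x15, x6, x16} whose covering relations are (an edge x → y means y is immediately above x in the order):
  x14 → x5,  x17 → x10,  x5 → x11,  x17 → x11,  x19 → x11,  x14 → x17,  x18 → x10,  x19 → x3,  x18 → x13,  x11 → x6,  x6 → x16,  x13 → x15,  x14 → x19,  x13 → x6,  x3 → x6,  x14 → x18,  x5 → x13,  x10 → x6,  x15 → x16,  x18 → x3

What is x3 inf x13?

x18

Common lower bounds of {x3, x13}: x14, x18.
The greatest among these is x18.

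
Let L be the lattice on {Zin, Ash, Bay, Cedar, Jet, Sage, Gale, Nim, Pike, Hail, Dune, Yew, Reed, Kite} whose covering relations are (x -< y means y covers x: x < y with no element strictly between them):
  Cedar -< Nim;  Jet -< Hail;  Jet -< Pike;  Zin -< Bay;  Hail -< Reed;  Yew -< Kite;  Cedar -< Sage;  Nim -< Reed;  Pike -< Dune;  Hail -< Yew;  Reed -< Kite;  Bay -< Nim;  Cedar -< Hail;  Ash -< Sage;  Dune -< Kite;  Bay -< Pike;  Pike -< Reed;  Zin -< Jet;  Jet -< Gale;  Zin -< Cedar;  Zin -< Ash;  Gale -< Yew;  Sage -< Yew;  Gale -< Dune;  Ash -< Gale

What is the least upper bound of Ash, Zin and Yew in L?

Common upper bounds of {Ash, Zin, Yew}: Kite, Yew.
The least among these is Yew.

Yew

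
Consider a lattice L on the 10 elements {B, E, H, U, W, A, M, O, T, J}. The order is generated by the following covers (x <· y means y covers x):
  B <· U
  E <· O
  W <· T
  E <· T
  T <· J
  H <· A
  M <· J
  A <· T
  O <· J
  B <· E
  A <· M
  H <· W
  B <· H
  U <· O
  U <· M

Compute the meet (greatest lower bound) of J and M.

M

Common lower bounds of {J, M}: A, B, H, M, U.
The greatest among these is M.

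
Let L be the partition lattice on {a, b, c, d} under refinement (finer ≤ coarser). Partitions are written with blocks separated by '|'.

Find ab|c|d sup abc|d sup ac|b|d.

The join of ab|c|d, abc|d, ac|b|d merges any blocks that overlap across the partitions, giving abc|d.

abc|d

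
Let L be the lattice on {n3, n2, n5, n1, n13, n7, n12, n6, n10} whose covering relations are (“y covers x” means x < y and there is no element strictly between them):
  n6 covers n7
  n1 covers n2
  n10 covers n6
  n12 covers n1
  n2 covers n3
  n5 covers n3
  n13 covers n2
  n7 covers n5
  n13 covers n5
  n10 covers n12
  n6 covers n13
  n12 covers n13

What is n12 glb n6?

Common lower bounds of {n12, n6}: n13, n2, n3, n5.
The greatest among these is n13.

n13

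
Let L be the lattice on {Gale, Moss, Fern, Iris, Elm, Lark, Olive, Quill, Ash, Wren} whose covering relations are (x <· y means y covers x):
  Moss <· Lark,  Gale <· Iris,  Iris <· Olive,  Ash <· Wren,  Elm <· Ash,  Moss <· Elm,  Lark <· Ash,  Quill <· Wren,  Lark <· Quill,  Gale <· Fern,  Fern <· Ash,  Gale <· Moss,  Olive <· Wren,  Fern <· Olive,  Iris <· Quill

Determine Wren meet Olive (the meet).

Olive

Common lower bounds of {Wren, Olive}: Fern, Gale, Iris, Olive.
The greatest among these is Olive.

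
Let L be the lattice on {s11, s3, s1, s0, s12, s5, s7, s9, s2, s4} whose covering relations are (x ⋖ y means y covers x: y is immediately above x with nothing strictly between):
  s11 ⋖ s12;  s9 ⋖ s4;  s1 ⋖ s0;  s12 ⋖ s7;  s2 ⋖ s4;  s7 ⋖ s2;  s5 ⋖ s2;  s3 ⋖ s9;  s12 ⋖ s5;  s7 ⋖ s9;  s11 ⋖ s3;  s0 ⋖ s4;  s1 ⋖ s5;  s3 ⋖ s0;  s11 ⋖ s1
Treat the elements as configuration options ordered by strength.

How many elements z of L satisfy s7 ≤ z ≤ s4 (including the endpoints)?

The interval [s7, s4] = {s2, s4, s7, s9}, which has 4 elements.

4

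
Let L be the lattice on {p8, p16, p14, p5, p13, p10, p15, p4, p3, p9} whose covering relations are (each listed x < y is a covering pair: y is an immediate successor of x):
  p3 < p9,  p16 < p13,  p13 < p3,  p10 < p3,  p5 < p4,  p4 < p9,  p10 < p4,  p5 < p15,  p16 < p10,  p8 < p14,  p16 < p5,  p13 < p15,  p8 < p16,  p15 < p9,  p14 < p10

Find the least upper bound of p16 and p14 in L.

Common upper bounds of {p16, p14}: p10, p3, p4, p9.
The least among these is p10.

p10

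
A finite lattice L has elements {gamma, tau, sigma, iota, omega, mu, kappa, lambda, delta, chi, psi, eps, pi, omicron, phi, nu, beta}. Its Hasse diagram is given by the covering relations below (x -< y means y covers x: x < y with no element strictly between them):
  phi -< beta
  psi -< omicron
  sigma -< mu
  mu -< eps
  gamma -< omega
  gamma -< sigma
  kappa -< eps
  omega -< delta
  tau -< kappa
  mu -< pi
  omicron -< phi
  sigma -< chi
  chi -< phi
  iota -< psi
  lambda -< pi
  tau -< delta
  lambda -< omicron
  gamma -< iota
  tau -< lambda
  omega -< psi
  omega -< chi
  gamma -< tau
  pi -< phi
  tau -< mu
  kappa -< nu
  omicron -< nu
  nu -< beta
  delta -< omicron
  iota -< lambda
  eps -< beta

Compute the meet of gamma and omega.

gamma

Common lower bounds of {gamma, omega}: gamma.
The greatest among these is gamma.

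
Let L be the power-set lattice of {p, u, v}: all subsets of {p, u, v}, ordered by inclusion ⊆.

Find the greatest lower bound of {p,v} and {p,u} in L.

Common lower bounds of {{p,v}, {p,u}}: {p}, {}.
The greatest among these is {p}.

{p}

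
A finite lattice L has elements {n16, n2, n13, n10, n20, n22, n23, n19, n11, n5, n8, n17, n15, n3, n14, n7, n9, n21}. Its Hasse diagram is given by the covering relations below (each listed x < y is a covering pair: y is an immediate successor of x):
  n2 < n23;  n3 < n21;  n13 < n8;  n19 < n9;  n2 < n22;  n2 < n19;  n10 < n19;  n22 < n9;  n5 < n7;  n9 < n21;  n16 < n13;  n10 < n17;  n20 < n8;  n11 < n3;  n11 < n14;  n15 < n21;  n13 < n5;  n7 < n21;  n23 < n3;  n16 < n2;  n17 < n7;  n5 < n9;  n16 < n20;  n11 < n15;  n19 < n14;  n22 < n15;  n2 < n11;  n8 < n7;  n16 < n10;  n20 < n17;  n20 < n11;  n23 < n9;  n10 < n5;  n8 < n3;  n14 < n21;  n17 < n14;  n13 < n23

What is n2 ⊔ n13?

Common upper bounds of {n2, n13}: n21, n23, n3, n9.
The least among these is n23.

n23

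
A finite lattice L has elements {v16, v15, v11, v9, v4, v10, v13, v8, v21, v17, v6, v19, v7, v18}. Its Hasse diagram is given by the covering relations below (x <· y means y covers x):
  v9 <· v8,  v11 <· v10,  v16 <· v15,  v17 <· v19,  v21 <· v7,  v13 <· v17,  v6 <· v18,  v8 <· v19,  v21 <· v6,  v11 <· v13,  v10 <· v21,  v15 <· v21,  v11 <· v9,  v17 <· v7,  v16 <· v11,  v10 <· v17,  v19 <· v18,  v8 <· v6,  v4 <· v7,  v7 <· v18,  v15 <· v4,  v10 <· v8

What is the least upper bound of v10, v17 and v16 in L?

Common upper bounds of {v10, v17, v16}: v17, v18, v19, v7.
The least among these is v17.

v17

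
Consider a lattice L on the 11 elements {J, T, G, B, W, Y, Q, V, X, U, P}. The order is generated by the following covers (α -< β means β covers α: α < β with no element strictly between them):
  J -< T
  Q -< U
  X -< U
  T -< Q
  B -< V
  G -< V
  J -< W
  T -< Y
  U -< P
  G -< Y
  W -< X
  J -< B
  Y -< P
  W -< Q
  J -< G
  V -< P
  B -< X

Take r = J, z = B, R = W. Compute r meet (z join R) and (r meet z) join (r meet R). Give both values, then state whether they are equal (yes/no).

J; J; yes

z join R = X, so r meet (z join R) = J meet X = J.
r meet z = J and r meet R = J, so (r meet z) join (r meet R) = J join J = J.
Equal: yes.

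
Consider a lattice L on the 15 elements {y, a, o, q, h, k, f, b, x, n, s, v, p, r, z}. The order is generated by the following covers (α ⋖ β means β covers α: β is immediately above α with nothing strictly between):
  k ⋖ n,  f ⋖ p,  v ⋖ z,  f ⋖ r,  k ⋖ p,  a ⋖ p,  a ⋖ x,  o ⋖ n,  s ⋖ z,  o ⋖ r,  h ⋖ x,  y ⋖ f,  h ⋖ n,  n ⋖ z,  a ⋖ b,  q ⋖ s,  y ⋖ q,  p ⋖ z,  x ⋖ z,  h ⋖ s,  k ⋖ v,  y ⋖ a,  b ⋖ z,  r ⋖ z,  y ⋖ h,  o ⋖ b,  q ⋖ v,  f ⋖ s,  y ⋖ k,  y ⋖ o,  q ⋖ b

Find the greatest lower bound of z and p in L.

Common lower bounds of {z, p}: a, f, k, p, y.
The greatest among these is p.

p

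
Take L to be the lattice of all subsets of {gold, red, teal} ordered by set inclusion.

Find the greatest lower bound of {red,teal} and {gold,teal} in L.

Under ⊆, meet is intersection: {red,teal} ∩ {gold,teal} = {teal}.

{teal}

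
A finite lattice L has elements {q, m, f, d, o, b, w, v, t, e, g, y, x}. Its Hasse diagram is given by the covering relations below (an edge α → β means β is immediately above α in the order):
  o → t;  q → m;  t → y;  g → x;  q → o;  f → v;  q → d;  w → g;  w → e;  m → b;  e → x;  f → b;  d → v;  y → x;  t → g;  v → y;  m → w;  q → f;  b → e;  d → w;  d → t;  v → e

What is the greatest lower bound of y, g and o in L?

Common lower bounds of {y, g, o}: o, q.
The greatest among these is o.

o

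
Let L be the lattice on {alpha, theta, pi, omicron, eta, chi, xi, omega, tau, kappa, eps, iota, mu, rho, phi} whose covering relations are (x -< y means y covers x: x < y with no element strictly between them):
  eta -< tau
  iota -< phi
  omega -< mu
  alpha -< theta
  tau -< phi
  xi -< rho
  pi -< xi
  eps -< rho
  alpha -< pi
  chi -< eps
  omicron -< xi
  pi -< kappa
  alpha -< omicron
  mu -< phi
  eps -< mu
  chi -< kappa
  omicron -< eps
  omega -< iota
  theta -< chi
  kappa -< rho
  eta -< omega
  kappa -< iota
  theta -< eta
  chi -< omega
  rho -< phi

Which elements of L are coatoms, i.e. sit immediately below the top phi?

The coatoms are exactly the elements covered by phi: iota, mu, rho, tau.

iota, mu, rho, tau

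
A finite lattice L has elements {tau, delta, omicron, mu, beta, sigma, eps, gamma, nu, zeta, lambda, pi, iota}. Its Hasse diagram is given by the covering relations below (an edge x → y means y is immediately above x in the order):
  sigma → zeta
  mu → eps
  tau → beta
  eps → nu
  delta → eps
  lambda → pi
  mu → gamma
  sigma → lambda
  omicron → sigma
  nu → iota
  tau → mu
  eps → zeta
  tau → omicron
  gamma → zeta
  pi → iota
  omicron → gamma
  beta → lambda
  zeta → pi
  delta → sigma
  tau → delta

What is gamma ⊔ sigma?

zeta

Common upper bounds of {gamma, sigma}: iota, pi, zeta.
The least among these is zeta.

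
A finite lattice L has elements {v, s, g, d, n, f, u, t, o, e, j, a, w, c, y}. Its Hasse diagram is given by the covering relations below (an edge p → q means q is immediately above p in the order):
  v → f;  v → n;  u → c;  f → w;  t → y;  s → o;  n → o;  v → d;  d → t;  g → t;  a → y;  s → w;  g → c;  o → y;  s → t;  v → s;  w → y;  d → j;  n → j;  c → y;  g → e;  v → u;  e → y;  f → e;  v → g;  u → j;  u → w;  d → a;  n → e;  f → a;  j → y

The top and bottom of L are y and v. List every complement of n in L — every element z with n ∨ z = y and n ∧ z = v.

a, c, t, w

Need z with n ∨ z = y and n ∧ z = v.
Checking each element gives: a, c, t, w.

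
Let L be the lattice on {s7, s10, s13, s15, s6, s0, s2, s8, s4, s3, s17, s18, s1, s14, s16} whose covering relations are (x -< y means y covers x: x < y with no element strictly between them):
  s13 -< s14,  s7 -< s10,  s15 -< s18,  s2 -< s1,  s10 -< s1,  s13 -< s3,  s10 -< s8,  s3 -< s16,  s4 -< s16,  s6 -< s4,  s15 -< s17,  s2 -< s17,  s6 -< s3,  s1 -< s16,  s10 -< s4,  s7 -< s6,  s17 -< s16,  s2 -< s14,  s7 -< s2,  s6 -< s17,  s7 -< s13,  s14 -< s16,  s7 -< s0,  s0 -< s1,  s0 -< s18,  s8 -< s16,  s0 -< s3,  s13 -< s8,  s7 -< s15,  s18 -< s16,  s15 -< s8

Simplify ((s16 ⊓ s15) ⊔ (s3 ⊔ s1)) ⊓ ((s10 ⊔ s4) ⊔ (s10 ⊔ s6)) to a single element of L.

s16 ∧ s15 = s15
s3 ∨ s1 = s16
s15 ∨ s16 = s16
s10 ∨ s4 = s4
s10 ∨ s6 = s4
s4 ∨ s4 = s4
s16 ∧ s4 = s4

s4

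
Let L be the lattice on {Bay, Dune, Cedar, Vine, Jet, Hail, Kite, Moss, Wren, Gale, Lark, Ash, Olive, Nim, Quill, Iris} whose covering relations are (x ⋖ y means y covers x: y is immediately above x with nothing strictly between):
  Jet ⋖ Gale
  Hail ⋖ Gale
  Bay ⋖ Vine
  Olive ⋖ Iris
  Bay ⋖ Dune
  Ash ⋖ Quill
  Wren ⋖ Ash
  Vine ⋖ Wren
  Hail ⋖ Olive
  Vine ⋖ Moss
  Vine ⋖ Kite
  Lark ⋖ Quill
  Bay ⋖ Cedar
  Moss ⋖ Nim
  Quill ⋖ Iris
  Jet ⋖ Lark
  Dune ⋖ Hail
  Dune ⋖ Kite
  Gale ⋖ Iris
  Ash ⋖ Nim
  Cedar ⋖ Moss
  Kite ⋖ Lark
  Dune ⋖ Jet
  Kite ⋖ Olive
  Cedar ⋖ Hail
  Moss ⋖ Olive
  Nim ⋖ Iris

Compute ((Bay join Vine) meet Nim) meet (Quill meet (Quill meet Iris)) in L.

Bay ∨ Vine = Vine
Vine ∧ Nim = Vine
Quill ∧ Iris = Quill
Quill ∧ Quill = Quill
Vine ∧ Quill = Vine

Vine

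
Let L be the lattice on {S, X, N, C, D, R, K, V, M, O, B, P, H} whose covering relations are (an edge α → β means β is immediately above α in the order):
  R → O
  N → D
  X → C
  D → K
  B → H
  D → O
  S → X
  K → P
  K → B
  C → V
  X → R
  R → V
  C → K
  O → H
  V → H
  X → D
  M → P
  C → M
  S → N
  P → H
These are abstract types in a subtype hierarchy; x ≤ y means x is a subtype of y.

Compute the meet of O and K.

D

Common lower bounds of {O, K}: D, N, S, X.
The greatest among these is D.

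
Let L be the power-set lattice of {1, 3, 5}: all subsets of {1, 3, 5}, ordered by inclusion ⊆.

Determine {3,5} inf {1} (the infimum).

Under ⊆, meet is intersection: {3,5} ∩ {1} = ∅.

∅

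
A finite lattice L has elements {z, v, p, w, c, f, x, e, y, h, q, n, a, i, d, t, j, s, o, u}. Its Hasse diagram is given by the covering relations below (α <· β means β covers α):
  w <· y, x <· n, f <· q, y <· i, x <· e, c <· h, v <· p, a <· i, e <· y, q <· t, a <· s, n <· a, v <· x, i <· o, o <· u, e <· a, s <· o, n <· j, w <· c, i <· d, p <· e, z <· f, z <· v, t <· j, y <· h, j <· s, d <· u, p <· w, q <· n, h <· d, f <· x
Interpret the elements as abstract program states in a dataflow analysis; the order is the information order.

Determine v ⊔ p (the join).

Common upper bounds of {v, p}: a, c, d, e, h, i, o, p, s, u, w, y.
The least among these is p.

p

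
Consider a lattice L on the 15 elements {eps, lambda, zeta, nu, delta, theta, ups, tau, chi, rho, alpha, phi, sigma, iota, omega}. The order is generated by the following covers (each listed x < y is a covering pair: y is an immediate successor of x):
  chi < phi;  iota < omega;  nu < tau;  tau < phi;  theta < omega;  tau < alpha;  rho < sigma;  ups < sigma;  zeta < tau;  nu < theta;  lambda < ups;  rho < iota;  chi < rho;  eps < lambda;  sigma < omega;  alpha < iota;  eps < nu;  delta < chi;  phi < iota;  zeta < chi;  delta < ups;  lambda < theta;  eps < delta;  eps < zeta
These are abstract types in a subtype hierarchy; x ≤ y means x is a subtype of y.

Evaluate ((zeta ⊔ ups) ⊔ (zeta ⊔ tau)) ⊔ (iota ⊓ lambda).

omega

zeta ∨ ups = sigma
zeta ∨ tau = tau
sigma ∨ tau = omega
iota ∧ lambda = eps
omega ∨ eps = omega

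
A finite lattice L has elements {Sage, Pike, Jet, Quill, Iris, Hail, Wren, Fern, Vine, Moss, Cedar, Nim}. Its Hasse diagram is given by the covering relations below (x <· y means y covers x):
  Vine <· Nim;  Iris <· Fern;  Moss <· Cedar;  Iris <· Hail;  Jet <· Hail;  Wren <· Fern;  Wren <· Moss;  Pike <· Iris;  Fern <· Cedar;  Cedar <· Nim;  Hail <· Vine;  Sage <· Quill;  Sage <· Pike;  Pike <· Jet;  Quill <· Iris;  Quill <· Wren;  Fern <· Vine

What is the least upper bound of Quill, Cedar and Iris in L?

Common upper bounds of {Quill, Cedar, Iris}: Cedar, Nim.
The least among these is Cedar.

Cedar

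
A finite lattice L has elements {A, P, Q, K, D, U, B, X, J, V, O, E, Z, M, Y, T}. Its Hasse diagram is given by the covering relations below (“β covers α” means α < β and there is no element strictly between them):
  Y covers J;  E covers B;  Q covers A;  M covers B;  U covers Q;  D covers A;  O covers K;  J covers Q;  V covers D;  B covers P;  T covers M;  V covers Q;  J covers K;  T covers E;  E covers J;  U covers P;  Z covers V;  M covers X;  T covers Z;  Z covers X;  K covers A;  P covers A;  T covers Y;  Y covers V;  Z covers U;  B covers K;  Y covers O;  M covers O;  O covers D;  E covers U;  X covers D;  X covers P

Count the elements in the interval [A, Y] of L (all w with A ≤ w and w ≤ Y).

8

The interval [A, Y] = {A, D, J, K, O, Q, V, Y}, which has 8 elements.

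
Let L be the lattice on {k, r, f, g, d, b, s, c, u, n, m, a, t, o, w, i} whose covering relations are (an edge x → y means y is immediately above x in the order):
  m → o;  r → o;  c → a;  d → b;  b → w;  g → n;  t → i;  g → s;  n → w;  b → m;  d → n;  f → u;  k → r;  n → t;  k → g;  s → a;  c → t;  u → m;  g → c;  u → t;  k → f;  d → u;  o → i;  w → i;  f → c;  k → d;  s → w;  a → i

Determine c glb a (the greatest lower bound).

Common lower bounds of {c, a}: c, f, g, k.
The greatest among these is c.

c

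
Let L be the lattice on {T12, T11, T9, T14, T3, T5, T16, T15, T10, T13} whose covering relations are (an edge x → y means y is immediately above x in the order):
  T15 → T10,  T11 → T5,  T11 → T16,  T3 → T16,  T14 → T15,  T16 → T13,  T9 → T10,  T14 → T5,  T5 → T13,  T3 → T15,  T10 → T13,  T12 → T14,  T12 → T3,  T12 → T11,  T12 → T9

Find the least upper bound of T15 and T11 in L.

Common upper bounds of {T15, T11}: T13.
The least among these is T13.

T13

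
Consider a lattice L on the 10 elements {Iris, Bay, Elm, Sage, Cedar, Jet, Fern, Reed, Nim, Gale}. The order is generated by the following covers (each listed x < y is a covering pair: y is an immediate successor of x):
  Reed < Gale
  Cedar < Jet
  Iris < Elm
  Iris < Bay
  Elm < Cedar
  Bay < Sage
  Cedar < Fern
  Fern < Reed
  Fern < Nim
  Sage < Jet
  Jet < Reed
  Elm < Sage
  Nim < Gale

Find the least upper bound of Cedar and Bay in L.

Common upper bounds of {Cedar, Bay}: Gale, Jet, Reed.
The least among these is Jet.

Jet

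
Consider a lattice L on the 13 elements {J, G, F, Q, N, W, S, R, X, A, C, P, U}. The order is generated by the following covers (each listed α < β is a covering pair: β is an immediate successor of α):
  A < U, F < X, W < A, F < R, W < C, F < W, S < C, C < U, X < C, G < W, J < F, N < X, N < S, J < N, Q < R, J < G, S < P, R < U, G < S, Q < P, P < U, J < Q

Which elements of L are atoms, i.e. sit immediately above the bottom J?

F, G, N, Q

The atoms are exactly the elements that cover J: F, G, N, Q.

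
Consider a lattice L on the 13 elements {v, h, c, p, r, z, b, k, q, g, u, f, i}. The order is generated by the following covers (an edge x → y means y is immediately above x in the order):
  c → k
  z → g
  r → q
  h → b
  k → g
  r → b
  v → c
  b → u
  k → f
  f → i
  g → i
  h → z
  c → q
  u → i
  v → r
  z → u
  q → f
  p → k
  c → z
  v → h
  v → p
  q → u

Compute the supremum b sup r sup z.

u

Common upper bounds of {b, r, z}: i, u.
The least among these is u.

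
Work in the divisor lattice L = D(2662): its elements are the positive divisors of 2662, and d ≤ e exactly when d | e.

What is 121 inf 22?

In the divisibility order, the meet is the greatest common divisor: gcd(121, 22) = 11.

11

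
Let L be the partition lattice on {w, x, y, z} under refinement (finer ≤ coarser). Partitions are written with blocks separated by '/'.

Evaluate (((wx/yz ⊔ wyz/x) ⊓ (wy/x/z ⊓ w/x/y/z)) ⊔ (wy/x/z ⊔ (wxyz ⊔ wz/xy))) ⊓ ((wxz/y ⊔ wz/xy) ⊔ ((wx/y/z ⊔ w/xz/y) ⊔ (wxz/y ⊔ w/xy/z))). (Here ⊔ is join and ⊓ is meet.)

wx/yz ∨ wyz/x = wxyz
wy/x/z ∧ w/x/y/z = w/x/y/z
wxyz ∧ w/x/y/z = w/x/y/z
wxyz ∨ wz/xy = wxyz
wy/x/z ∨ wxyz = wxyz
w/x/y/z ∨ wxyz = wxyz
wxz/y ∨ wz/xy = wxyz
wx/y/z ∨ w/xz/y = wxz/y
wxz/y ∨ w/xy/z = wxyz
wxz/y ∨ wxyz = wxyz
wxyz ∨ wxyz = wxyz
wxyz ∧ wxyz = wxyz

wxyz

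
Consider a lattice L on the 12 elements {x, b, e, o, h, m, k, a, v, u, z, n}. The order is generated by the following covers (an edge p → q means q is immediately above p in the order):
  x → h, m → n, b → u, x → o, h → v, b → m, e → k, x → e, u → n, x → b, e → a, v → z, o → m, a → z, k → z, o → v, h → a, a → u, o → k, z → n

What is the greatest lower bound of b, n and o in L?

x

Common lower bounds of {b, n, o}: x.
The greatest among these is x.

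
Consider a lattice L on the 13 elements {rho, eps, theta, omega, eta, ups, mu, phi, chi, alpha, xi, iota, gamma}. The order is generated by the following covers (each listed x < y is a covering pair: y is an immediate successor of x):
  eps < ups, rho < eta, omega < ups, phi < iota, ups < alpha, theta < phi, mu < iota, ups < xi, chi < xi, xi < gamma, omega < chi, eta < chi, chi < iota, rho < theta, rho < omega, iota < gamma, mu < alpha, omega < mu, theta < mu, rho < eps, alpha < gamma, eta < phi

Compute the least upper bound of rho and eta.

eta

Common upper bounds of {rho, eta}: chi, eta, gamma, iota, phi, xi.
The least among these is eta.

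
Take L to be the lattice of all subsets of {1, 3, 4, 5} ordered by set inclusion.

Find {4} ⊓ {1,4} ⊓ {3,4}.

Common lower bounds of {{4}, {1,4}, {3,4}}: {4}, {}.
The greatest among these is {4}.

{4}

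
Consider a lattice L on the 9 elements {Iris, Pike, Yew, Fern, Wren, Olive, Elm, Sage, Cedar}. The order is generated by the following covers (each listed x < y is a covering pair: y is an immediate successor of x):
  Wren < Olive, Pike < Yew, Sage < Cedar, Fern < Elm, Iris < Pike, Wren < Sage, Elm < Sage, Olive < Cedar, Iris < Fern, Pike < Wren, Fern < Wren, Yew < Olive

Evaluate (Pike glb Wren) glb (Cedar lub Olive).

Pike ∧ Wren = Pike
Cedar ∨ Olive = Cedar
Pike ∧ Cedar = Pike

Pike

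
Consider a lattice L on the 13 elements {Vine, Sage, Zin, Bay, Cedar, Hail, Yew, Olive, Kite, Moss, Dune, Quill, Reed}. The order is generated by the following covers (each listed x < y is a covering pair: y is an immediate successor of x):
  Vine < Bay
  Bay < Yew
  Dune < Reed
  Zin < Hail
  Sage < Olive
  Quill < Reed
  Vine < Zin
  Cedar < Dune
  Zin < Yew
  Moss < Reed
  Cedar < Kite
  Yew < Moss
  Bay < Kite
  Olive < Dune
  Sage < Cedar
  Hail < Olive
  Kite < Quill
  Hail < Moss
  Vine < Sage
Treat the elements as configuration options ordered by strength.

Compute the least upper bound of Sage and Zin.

Olive

Common upper bounds of {Sage, Zin}: Dune, Olive, Reed.
The least among these is Olive.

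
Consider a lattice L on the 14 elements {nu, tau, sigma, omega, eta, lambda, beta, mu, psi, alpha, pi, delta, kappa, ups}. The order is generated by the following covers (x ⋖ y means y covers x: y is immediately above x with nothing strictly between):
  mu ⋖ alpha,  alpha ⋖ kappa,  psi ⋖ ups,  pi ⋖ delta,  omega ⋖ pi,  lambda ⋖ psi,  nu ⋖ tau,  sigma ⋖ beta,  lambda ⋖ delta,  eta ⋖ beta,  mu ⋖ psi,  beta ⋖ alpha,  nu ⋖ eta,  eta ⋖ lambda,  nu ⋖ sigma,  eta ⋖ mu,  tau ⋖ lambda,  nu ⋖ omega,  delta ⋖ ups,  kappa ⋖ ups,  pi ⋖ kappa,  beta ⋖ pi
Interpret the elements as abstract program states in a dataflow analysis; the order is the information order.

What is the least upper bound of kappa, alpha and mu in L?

Common upper bounds of {kappa, alpha, mu}: kappa, ups.
The least among these is kappa.

kappa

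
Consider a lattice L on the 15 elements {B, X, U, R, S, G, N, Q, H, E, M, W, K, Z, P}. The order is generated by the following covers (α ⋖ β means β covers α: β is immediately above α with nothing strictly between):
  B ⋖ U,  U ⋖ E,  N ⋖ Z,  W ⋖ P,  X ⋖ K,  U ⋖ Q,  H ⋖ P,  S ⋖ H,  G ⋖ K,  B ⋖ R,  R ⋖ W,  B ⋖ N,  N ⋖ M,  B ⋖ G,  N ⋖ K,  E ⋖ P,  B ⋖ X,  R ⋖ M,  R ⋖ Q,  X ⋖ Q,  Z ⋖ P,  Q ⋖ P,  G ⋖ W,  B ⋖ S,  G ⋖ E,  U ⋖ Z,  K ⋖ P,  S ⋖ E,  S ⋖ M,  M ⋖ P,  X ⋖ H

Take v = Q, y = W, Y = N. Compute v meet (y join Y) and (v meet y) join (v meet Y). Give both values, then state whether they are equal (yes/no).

y join Y = P, so v meet (y join Y) = Q meet P = Q.
v meet y = R and v meet Y = B, so (v meet y) join (v meet Y) = R join B = R.
Equal: no.

Q; R; no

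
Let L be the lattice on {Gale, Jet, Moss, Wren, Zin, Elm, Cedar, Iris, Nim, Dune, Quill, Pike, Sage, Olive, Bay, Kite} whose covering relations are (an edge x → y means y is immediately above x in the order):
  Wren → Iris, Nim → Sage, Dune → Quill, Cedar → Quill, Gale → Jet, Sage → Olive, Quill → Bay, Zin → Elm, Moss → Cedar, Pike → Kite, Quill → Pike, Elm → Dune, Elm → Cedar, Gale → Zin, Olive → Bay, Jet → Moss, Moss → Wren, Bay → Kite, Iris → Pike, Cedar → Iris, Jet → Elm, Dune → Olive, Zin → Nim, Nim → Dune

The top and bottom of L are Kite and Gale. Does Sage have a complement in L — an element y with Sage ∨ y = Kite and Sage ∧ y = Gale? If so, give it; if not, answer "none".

Wren

Need y with Sage ∨ y = Kite and Sage ∧ y = Gale.
Checking each element gives: Wren.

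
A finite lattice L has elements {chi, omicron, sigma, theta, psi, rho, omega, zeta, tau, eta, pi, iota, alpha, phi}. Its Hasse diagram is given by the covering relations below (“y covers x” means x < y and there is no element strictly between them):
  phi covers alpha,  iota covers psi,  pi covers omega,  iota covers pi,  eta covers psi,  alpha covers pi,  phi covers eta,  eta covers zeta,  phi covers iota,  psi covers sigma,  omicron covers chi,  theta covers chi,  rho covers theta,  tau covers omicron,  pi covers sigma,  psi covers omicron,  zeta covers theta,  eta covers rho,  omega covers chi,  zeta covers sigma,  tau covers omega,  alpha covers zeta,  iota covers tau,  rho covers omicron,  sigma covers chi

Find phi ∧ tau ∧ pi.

omega

Common lower bounds of {phi, tau, pi}: chi, omega.
The greatest among these is omega.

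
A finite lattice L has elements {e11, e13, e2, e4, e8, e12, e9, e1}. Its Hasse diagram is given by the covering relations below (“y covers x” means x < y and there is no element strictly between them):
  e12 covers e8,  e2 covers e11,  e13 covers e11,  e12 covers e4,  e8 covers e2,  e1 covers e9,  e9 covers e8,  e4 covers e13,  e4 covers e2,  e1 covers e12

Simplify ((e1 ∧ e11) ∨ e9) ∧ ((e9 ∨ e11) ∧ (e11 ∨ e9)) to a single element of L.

e9

e1 ∧ e11 = e11
e11 ∨ e9 = e9
e9 ∨ e11 = e9
e11 ∨ e9 = e9
e9 ∧ e9 = e9
e9 ∧ e9 = e9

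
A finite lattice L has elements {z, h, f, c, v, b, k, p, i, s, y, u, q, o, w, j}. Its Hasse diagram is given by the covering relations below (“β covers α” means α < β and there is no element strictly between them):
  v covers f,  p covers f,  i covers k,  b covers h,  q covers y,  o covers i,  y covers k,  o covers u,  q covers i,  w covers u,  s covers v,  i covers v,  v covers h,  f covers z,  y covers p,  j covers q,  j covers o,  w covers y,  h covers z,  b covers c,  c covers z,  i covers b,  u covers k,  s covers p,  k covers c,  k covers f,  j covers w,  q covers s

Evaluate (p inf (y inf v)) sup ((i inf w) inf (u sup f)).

k

y ∧ v = f
p ∧ f = f
i ∧ w = k
u ∨ f = u
k ∧ u = k
f ∨ k = k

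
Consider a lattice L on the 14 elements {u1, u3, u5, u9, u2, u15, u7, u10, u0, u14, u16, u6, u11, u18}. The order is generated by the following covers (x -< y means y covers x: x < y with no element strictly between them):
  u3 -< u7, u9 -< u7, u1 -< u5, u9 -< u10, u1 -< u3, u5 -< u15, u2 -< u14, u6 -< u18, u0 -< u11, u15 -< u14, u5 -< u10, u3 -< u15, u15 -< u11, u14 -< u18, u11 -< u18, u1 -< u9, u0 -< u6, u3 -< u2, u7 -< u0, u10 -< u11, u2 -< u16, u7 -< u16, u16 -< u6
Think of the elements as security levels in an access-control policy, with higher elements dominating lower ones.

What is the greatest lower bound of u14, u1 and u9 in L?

Common lower bounds of {u14, u1, u9}: u1.
The greatest among these is u1.

u1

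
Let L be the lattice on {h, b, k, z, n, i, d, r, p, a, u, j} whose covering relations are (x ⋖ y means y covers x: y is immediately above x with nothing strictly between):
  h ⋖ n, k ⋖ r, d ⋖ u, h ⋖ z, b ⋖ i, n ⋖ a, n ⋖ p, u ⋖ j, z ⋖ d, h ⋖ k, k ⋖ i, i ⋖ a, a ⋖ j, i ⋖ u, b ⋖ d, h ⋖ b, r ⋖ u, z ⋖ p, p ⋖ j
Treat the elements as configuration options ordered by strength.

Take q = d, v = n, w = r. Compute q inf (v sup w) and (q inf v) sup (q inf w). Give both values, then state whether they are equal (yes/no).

d; h; no

v sup w = j, so q inf (v sup w) = d inf j = d.
q inf v = h and q inf w = h, so (q inf v) sup (q inf w) = h sup h = h.
Equal: no.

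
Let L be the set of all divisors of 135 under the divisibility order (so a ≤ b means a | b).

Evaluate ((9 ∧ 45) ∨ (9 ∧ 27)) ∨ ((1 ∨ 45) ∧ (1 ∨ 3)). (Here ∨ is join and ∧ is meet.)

9 ∧ 45 = 9
9 ∧ 27 = 9
9 ∨ 9 = 9
1 ∨ 45 = 45
1 ∨ 3 = 3
45 ∧ 3 = 3
9 ∨ 3 = 9

9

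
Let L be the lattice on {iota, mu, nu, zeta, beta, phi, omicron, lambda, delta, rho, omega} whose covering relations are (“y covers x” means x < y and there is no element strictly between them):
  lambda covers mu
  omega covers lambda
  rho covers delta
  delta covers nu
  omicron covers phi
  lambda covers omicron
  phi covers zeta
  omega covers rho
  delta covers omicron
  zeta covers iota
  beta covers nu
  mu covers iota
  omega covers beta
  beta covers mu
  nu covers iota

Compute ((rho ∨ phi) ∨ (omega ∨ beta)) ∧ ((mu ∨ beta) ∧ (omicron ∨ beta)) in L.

beta

rho ∨ phi = rho
omega ∨ beta = omega
rho ∨ omega = omega
mu ∨ beta = beta
omicron ∨ beta = omega
beta ∧ omega = beta
omega ∧ beta = beta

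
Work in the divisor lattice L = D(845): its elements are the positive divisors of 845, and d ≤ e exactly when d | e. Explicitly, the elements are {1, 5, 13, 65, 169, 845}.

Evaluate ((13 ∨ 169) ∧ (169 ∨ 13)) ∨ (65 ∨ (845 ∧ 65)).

845

13 ∨ 169 = 169
169 ∨ 13 = 169
169 ∧ 169 = 169
845 ∧ 65 = 65
65 ∨ 65 = 65
169 ∨ 65 = 845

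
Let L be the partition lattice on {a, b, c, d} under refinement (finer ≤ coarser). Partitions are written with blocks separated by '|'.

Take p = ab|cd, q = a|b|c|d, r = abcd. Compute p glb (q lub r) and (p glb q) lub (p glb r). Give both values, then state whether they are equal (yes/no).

ab|cd; ab|cd; yes

q lub r = abcd, so p glb (q lub r) = ab|cd glb abcd = ab|cd.
p glb q = a|b|c|d and p glb r = ab|cd, so (p glb q) lub (p glb r) = a|b|c|d lub ab|cd = ab|cd.
Equal: yes.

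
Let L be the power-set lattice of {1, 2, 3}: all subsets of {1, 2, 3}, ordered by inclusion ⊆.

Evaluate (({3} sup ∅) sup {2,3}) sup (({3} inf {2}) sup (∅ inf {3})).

{3} ∨ ∅ = {3}
{3} ∨ {2,3} = {2,3}
{3} ∧ {2} = ∅
∅ ∧ {3} = ∅
∅ ∨ ∅ = ∅
{2,3} ∨ ∅ = {2,3}

{2,3}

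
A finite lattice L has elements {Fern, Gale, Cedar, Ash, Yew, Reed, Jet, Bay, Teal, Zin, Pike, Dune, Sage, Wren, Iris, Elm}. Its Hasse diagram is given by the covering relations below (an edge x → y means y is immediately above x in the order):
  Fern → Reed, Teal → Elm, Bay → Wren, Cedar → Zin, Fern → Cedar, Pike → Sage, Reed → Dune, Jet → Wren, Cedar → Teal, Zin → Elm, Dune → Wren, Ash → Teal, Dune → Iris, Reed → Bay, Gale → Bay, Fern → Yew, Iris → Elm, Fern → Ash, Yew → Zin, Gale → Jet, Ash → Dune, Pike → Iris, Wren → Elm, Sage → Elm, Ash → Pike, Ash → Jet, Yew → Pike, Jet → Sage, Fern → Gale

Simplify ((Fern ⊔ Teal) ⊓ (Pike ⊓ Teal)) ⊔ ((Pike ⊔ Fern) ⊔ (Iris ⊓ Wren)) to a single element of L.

Iris

Fern ∨ Teal = Teal
Pike ∧ Teal = Ash
Teal ∧ Ash = Ash
Pike ∨ Fern = Pike
Iris ∧ Wren = Dune
Pike ∨ Dune = Iris
Ash ∨ Iris = Iris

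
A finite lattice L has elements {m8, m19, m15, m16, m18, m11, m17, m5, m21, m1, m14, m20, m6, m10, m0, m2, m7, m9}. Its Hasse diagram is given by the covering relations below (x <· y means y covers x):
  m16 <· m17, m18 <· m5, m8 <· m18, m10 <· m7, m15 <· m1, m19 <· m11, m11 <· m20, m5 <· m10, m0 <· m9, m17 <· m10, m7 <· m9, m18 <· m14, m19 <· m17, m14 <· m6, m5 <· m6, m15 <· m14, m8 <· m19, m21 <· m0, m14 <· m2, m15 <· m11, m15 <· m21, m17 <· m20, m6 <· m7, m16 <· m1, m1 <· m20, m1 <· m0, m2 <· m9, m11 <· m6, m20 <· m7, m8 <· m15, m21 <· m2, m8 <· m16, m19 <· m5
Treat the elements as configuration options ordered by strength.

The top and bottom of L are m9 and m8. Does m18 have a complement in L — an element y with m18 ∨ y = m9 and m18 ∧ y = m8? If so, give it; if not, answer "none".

m0

Need y with m18 ∨ y = m9 and m18 ∧ y = m8.
Checking each element gives: m0.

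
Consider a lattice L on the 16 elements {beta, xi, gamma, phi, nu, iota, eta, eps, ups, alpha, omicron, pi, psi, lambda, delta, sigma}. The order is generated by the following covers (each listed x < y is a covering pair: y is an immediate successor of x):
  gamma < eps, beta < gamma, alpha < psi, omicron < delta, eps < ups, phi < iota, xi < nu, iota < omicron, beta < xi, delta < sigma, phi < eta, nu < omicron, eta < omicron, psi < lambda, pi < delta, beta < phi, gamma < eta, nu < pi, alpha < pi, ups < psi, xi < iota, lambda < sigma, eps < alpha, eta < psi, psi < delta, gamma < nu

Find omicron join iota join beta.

Common upper bounds of {omicron, iota, beta}: delta, omicron, sigma.
The least among these is omicron.

omicron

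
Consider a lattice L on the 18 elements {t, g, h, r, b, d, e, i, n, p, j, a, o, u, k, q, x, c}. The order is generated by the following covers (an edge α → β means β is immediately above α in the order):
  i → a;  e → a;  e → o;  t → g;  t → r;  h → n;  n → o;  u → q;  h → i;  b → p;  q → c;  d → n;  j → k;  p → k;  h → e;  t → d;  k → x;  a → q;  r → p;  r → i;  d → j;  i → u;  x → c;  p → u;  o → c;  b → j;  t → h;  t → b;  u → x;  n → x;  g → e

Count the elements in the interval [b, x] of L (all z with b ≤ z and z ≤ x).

The interval [b, x] = {b, j, k, p, u, x}, which has 6 elements.

6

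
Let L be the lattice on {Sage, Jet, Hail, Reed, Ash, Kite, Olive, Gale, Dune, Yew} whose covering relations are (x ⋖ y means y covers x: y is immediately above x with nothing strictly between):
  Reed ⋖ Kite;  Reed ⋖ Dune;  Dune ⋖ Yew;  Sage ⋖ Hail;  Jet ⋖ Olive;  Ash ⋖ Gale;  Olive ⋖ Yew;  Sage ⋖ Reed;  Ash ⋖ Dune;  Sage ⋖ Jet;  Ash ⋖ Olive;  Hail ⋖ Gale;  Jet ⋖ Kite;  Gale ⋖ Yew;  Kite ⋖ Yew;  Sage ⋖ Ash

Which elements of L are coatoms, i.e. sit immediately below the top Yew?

The coatoms are exactly the elements covered by Yew: Dune, Gale, Kite, Olive.

Dune, Gale, Kite, Olive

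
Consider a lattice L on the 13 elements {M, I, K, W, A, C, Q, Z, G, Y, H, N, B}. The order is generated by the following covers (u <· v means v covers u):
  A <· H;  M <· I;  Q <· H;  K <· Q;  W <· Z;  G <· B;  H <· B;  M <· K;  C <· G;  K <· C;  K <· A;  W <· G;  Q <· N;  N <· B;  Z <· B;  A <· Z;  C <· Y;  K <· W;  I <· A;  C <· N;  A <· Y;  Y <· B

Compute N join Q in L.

N ∨ Q = N

N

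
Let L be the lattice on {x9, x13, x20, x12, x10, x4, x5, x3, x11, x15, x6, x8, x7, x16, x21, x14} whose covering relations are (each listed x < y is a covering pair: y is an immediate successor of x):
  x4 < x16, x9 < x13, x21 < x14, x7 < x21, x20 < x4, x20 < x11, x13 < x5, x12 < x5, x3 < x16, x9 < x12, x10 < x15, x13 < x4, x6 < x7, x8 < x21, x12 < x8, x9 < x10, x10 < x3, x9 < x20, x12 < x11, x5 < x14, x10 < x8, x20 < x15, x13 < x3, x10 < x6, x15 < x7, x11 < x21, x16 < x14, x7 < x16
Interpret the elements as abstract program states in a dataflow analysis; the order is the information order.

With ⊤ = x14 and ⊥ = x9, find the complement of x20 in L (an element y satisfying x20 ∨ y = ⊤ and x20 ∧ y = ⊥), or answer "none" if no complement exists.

x5

Need y with x20 ∨ y = x14 and x20 ∧ y = x9.
Checking each element gives: x5.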